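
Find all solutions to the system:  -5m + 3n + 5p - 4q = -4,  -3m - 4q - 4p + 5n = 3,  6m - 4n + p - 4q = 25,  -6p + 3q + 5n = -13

Row-reduce the augmented matrix:
R1 ← R1 / (-5).
R2 ← R2 + 3·R1.
R3 ← R3 − 6·R1.
R2 ← R2 / (16/5).
R1 ← R1 + 3/5·R2.
R3 ← R3 + 2/5·R2.
R4 ← R4 − 5·R2.
R3 ← R3 / (49/8).
R1 ← R1 + 37/16·R3.
R2 ← R2 + 35/16·R3.
R4 ← R4 − 79/16·R3.
R4 ← R4 / (625/49).
R1 ← R1 + 142/49·R4.
R2 ← R2 + 26/7·R4.
R3 ← R3 + 72/49·R4.
Reading off the reduced rows gives m = 1, n = -2, p = -1, q = -3.

m = 1, n = -2, p = -1, q = -3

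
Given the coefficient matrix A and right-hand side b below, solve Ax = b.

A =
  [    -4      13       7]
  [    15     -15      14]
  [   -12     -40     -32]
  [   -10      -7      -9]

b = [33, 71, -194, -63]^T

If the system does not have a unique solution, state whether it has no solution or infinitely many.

Row-reduce:
R1 ← R1 / (-4).
R2 ← R2 − 15·R1.
R3 ← R3 + 12·R1.
R4 ← R4 + 10·R1.
R2 ← R2 / (135/4).
R1 ← R1 + 13/4·R2.
R3 ← R3 + 79·R2.
R4 ← R4 + 79/2·R2.
R3 ← R3 / (5564/135).
R1 ← R1 − 287/135·R3.
R2 ← R2 − 161/135·R3.
R4 ← R4 − 2782/135·R3.
Row 4 reduces to 0 = 1, a contradiction. The system is inconsistent.

no solution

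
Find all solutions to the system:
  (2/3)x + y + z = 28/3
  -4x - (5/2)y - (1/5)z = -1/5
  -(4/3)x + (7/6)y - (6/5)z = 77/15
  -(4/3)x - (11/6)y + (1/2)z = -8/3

x = -4, y = 6, z = 6

Row-reduce the augmented matrix:
R1 ← R1 / (2/3).
R2 ← R2 + 4·R1.
R3 ← R3 + 4/3·R1.
R4 ← R4 + 4/3·R1.
R2 ← R2 / (7/2).
R1 ← R1 − 3/2·R2.
R3 ← R3 − 19/6·R2.
R4 ← R4 − 1/6·R2.
R3 ← R3 / (-467/105).
R1 ← R1 + 69/70·R3.
R2 ← R2 − 58/35·R3.
R4 ← R4 − 467/210·R3.
R4 reduces to 0 = 0, so the extra equation is consistent.
Reading off the reduced rows gives x = -4, y = 6, z = 6.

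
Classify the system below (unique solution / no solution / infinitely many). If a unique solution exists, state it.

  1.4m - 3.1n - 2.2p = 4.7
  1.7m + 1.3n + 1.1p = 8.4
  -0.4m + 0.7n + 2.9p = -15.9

m = 5, n = 5, p = -6

Row-reduce the augmented matrix:
R1 ← R1 / (7/5).
R2 ← R2 − 17/10·R1.
R3 ← R3 + 2/5·R1.
R2 ← R2 / (709/140).
R1 ← R1 + 31/14·R2.
R3 ← R3 + 13/70·R2.
R3 ← R3 / (3417/1418).
R1 ← R1 − 55/709·R3.
R2 ← R2 − 528/709·R3.
Reading off the reduced rows gives m = 5, n = 5, p = -6.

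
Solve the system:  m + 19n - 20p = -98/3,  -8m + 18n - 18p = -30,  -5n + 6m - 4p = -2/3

m = 0, n = -2/3, p = 1

Row-reduce the augmented matrix:
R2 ← R2 + 8·R1.
R3 ← R3 − 6·R1.
R2 ← R2 / (170).
R1 ← R1 − 19·R2.
R3 ← R3 + 119·R2.
R3 ← R3 / (-43/5).
R1 ← R1 + 9/85·R3.
R2 ← R2 + 89/85·R3.
Reading off the reduced rows gives m = 0, n = -2/3, p = 1.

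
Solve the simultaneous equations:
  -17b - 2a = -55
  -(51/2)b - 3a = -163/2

no solution

Row-reduce:
R1 ← R1 / (-2).
R2 ← R2 + 3·R1.
Row 2 reduces to 0 = 1, a contradiction. The system is inconsistent.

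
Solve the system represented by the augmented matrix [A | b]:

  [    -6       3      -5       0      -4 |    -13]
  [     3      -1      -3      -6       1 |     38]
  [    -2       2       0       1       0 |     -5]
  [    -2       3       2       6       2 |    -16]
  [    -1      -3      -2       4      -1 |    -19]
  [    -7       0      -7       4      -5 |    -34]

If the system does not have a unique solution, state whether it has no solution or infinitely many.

no solution

Row-reduce:
R1 ← R1 / (-6).
R2 ← R2 − 3·R1.
R3 ← R3 + 2·R1.
R4 ← R4 + 2·R1.
R5 ← R5 + 1·R1.
R6 ← R6 + 7·R1.
R2 ← R2 / (1/2).
R1 ← R1 + 1/2·R2.
R3 ← R3 − 1·R2.
R4 ← R4 − 2·R2.
R5 ← R5 + 7/2·R2.
R6 ← R6 + 7/2·R2.
R3 ← R3 / (38/3).
R1 ← R1 + 14/3·R3.
R2 ← R2 + 11·R3.
R4 ← R4 − 77/3·R3.
R5 ← R5 + 119/3·R3.
R6 ← R6 + 119/3·R3.
R4 ← R4 / (139/38).
R1 ← R1 + 23/19·R4.
R2 ← R2 + 27/38·R4.
R3 ← R3 − 39/38·R4.
R5 ← R5 − 103/38·R4.
R6 ← R6 − 103/38·R4.
R5 ← R5 / (372/139).
R1 ← R1 − 151/139·R5.
R2 ← R2 − 140/139·R5.
R3 ← R3 − 14/139·R5.
R4 ← R4 − 22/139·R5.
R6 ← R6 − 372/139·R5.
Row 6 reduces to 0 = -2, a contradiction. The system is inconsistent.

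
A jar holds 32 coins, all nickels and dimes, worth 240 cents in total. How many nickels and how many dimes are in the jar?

nickels: 16, dimes: 16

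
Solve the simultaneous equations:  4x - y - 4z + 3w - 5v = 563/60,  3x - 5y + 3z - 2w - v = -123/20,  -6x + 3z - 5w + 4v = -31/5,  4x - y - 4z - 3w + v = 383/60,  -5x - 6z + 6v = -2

Row-reduce the augmented matrix:
R1 ← R1 / (4).
R2 ← R2 − 3·R1.
R3 ← R3 + 6·R1.
R4 ← R4 − 4·R1.
R5 ← R5 + 5·R1.
R2 ← R2 / (-17/4).
R1 ← R1 + 1/4·R2.
R3 ← R3 + 3/2·R2.
R5 ← R5 + 5/4·R2.
R3 ← R3 / (-87/17).
R1 ← R1 + 23/17·R3.
R2 ← R2 + 24/17·R3.
R5 ← R5 + 217/17·R3.
R4 ← R4 / (-6).
R1 ← R1 − 64/87·R4.
R2 ← R2 − 21/29·R4.
R3 ← R3 + 17/87·R4.
R5 ← R5 − 218/87·R4.
R5 ← R5 / (1096/87).
R1 ← R1 − 44/87·R5.
R2 ← R2 − 38/29·R5.
R3 ← R3 − 59/87·R5.
R4 ← R4 + 1·R5.
Reading off the reduced rows gives x = 1/5, y = 5/4, z = -4/3, w = -1, v = -3/2.

x = 1/5, y = 5/4, z = -4/3, w = -1, v = -3/2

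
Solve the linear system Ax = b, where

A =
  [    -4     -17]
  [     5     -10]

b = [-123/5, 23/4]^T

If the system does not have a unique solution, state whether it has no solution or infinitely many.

x_1 = 11/4, x_2 = 4/5

Row-reduce the augmented matrix:
R1 ← R1 / (-4).
R2 ← R2 − 5·R1.
R2 ← R2 / (-125/4).
R1 ← R1 − 17/4·R2.
Reading off the reduced rows gives x_1 = 11/4, x_2 = 4/5.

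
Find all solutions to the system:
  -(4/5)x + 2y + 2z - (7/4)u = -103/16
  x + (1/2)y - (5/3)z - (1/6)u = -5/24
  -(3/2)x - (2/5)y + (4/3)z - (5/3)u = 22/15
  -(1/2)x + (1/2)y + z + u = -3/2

x = -5/2, y = -2, z = -2, u = 1/4

Row-reduce the augmented matrix:
R1 ← R1 / (-4/5).
R2 ← R2 − 1·R1.
R3 ← R3 + 3/2·R1.
R4 ← R4 + 1/2·R1.
R2 ← R2 / (3).
R1 ← R1 + 5/2·R2.
R3 ← R3 + 83/20·R2.
R4 ← R4 + 3/4·R2.
R3 ← R3 / (-91/72).
R1 ← R1 + 65/36·R3.
R2 ← R2 − 5/18·R3.
R4 ← R4 + 1/24·R3.
R4 ← R4 / (1419/910).
R1 ← R1 − 18/7·R4.
R2 ← R2 + 417/364·R4.
R3 ← R3 − 4729/3640·R4.
Reading off the reduced rows gives x = -5/2, y = -2, z = -2, u = 1/4.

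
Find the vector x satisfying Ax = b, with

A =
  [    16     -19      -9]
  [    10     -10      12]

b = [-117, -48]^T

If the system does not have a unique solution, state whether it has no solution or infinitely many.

Row-reduce:
R1 ← R1 / (16).
R2 ← R2 − 10·R1.
R2 ← R2 / (15/8).
R1 ← R1 + 19/16·R2.
Rank is 2 with 3 unknowns, leaving x_3 free.

infinitely many solutions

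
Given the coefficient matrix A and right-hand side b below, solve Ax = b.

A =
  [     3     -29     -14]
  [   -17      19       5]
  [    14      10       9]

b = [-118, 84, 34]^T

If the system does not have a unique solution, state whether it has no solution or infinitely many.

Row-reduce:
R1 ← R1 / (3).
R2 ← R2 + 17·R1.
R3 ← R3 − 14·R1.
R2 ← R2 / (-436/3).
R1 ← R1 + 29/3·R2.
R3 ← R3 − 436/3·R2.
Rank is 2 with 3 unknowns, leaving x_3 free.

infinitely many solutions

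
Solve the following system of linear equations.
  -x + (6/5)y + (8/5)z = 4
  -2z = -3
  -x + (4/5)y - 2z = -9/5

x = -2/5, y = 1, z = 3/2

Row-reduce the augmented matrix:
R1 ← R1 / (-1).
R3 ← R3 + 1·R1.
Swap R2 and R3.
R2 ← R2 / (-2/5).
R1 ← R1 + 6/5·R2.
R3 ← R3 / (-2).
R1 ← R1 − 46/5·R3.
R2 ← R2 − 9·R3.
Reading off the reduced rows gives x = -2/5, y = 1, z = 3/2.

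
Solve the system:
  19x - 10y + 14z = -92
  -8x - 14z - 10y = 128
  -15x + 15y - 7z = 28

Row-reduce:
R1 ← R1 / (19).
R2 ← R2 + 8·R1.
R3 ← R3 + 15·R1.
R2 ← R2 / (-270/19).
R1 ← R1 + 10/19·R2.
R3 ← R3 − 135/19·R2.
Rank is 2 with 3 unknowns, leaving z free.

infinitely many solutions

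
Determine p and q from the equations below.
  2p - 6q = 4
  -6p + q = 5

From equation 2: q = 5 + 6·p.
Substitute into equation 1 and solve: p = -1.
Then q = -1.

p = -1, q = -1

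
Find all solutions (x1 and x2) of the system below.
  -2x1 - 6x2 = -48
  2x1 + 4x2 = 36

Row-reduce the augmented matrix:
R1 ← R1 / (-2).
R2 ← R2 − 2·R1.
R2 ← R2 / (-2).
R1 ← R1 − 3·R2.
Reading off the reduced rows gives x1 = 6, x2 = 6.

x1 = 6, x2 = 6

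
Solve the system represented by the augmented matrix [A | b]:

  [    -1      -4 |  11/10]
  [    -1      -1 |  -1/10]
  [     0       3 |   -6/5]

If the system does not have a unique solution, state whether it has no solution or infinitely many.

x_1 = 1/2, x_2 = -2/5

Row-reduce the augmented matrix:
R1 ← R1 / (-1).
R2 ← R2 + 1·R1.
R2 ← R2 / (3).
R1 ← R1 − 4·R2.
R3 ← R3 − 3·R2.
R3 reduces to 0 = 0, so the extra equation is consistent.
Reading off the reduced rows gives x_1 = 1/2, x_2 = -2/5.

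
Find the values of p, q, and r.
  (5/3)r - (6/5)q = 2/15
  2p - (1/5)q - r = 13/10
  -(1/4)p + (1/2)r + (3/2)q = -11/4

p = 0, q = -3/2, r = -1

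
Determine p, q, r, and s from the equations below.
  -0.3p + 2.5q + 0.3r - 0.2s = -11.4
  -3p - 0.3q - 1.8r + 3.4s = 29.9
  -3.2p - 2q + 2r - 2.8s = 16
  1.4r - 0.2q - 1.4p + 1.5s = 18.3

p = -5, q = -5, r = 2, s = 5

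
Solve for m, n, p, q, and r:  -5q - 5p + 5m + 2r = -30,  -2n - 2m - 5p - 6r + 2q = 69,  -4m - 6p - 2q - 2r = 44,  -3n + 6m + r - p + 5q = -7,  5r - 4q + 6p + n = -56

Row-reduce the augmented matrix:
R1 ← R1 / (5).
R2 ← R2 + 2·R1.
R3 ← R3 + 4·R1.
R4 ← R4 − 6·R1.
R2 ← R2 / (-2).
R4 ← R4 + 3·R2.
R5 ← R5 − 1·R2.
R3 ← R3 / (-10).
R1 ← R1 + 1·R3.
R2 ← R2 − 7/2·R3.
R4 ← R4 − 31/2·R3.
R5 ← R5 − 5/2·R3.
R4 ← R4 / (17/10).
R1 ← R1 + 2/5·R4.
R2 ← R2 + 21/10·R4.
R3 ← R3 − 3/5·R4.
R5 ← R5 + 11/2·R4.
R5 ← R5 / (21).
R1 ← R1 − 9/5·R5.
R2 ← R2 − 48/5·R5.
R3 ← R3 + 2·R5.
R4 ← R4 − 17/5·R5.
Reading off the reduced rows gives m = -5, n = -5, p = -3, q = 2, r = -5.

m = -5, n = -5, p = -3, q = 2, r = -5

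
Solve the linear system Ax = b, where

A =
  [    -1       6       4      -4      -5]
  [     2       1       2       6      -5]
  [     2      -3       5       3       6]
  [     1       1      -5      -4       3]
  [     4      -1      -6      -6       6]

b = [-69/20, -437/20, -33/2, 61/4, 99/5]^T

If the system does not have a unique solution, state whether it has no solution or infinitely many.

x_1 = -3/2, x_2 = -3/2, x_3 = -9/5, x_4 = -5/2, x_5 = -1/4

Row-reduce the augmented matrix:
R1 ← R1 / (-1).
R2 ← R2 − 2·R1.
R3 ← R3 − 2·R1.
R4 ← R4 − 1·R1.
R5 ← R5 − 4·R1.
R2 ← R2 / (13).
R1 ← R1 + 6·R2.
R3 ← R3 − 9·R2.
R4 ← R4 − 7·R2.
R5 ← R5 − 23·R2.
R3 ← R3 / (79/13).
R1 ← R1 − 8/13·R3.
R2 ← R2 − 10/13·R3.
R4 ← R4 + 83/13·R3.
R5 ← R5 + 100/13·R3.
R4 ← R4 / (-847/79).
R1 ← R1 − 272/79·R4.
R2 ← R2 − 24/79·R4.
R3 ← R3 + 47/79·R4.
R5 ← R5 + 1820/79·R4.
R5 ← R5 / (-829/121).
R1 ← R1 − 1301/847·R5.
R2 ← R2 + 1355/847·R5.
R3 ← R3 − 289/847·R5.
R4 ← R4 + 1010/847·R5.
Reading off the reduced rows gives x_1 = -3/2, x_2 = -3/2, x_3 = -9/5, x_4 = -5/2, x_5 = -1/4.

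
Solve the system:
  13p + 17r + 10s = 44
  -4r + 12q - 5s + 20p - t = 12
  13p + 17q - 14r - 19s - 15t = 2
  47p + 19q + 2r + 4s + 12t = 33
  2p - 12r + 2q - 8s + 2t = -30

Row-reduce:
R1 ← R1 / (13).
R2 ← R2 − 20·R1.
R3 ← R3 − 13·R1.
R4 ← R4 − 47·R1.
R5 ← R5 − 2·R1.
R2 ← R2 / (12).
R3 ← R3 − 17·R2.
R4 ← R4 − 19·R2.
R5 ← R5 − 2·R2.
R3 ← R3 / (457/39).
R1 ← R1 − 17/13·R3.
R2 ← R2 + 98/39·R3.
R4 ← R4 + 457/39·R3.
R5 ← R5 + 374/39·R3.
Swap R4 and R5.
R4 ← R4 / (-2852/457).
R1 ← R1 − 1431/1828·R4.
R2 ← R2 + 3153/1828·R4.
R3 ← R3 + 19/1828·R4.
Row 5 reduces to 0 = -1, a contradiction. The system is inconsistent.

no solution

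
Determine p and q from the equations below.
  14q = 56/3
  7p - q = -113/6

From equation 2: q = 113/6 + 7·p.
Substitute into equation 1 and solve: p = -5/2.
Then q = 4/3.

p = -5/2, q = 4/3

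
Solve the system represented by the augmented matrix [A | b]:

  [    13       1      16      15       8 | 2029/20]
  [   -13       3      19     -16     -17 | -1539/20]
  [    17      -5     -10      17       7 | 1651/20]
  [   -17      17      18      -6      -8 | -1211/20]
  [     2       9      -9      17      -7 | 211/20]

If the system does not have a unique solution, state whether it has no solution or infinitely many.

x_1 = 7/5, x_2 = -7/4, x_3 = 3/2, x_4 = 3, x_5 = 2

Row-reduce the augmented matrix:
R1 ← R1 / (13).
R2 ← R2 + 13·R1.
R3 ← R3 − 17·R1.
R4 ← R4 + 17·R1.
R5 ← R5 − 2·R1.
R2 ← R2 / (4).
R1 ← R1 − 1/13·R2.
R3 ← R3 + 82/13·R2.
R4 ← R4 − 238/13·R2.
R5 ← R5 − 115/13·R2.
R3 ← R3 / (631/26).
R1 ← R1 − 29/52·R3.
R2 ← R2 − 35/4·R3.
R4 ← R4 + 3153/26·R3.
R5 ← R5 + 4621/52·R3.
R4 ← R4 / (-1739/631).
R1 ← R1 − 801/631·R4.
R2 ← R2 − 796/631·R4.
R3 ← R3 + 109/631·R4.
R5 ← R5 − 980/631·R4.
R5 ← R5 / (-271563/3478).
R1 ← R1 + 67231/3478·R5.
R2 ← R2 + 56627/3478·R5.
R3 ← R3 − 3592/1739·R5.
R4 ← R4 − 28117/1739·R5.
Reading off the reduced rows gives x_1 = 7/5, x_2 = -7/4, x_3 = 3/2, x_4 = 3, x_5 = 2.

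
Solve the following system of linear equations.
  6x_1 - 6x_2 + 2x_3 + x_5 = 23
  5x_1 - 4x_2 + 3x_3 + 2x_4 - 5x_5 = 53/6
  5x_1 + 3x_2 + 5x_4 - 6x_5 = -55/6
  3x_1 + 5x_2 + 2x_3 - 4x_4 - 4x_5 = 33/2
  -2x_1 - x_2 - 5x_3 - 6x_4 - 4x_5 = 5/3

Row-reduce the augmented matrix:
R1 ← R1 / (6).
R2 ← R2 − 5·R1.
R3 ← R3 − 5·R1.
R4 ← R4 − 3·R1.
R5 ← R5 + 2·R1.
R1 ← R1 + 1·R2.
R3 ← R3 − 8·R2.
R4 ← R4 − 8·R2.
R5 ← R5 + 3·R2.
R3 ← R3 / (-37/3).
R1 ← R1 − 5/3·R3.
R2 ← R2 − 4/3·R3.
R4 ← R4 + 29/3·R3.
R5 ← R5 + 1/3·R3.
R4 ← R4 / (-421/37).
R1 ← R1 − 19/37·R4.
R2 ← R2 − 30/37·R4.
R3 ← R3 − 33/37·R4.
R5 ← R5 − 11/37·R4.
R5 ← R5 / (-9244/421).
R1 ← R1 − 177/842·R5.
R2 ← R2 + 629/842·R5.
R3 ← R3 + 1997/842·R5.
R4 ← R4 + 405/421·R5.
Reading off the reduced rows gives x_1 = 8/3, x_2 = -1/2, x_3 = 3/2, x_4 = -3, x_5 = 1.

x_1 = 8/3, x_2 = -1/2, x_3 = 3/2, x_4 = -3, x_5 = 1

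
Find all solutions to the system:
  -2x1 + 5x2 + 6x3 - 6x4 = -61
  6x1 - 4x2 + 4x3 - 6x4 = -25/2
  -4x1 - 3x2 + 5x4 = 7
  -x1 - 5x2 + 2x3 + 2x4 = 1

no solution

Row-reduce:
R1 ← R1 / (-2).
R2 ← R2 − 6·R1.
R3 ← R3 + 4·R1.
R4 ← R4 + 1·R1.
R2 ← R2 / (11).
R1 ← R1 + 5/2·R2.
R3 ← R3 + 13·R2.
R4 ← R4 + 15/2·R2.
R3 ← R3 / (14).
R1 ← R1 − 2·R3.
R2 ← R2 − 2·R3.
R4 ← R4 − 14·R3.
Row 4 reduces to 0 = 1/4, a contradiction. The system is inconsistent.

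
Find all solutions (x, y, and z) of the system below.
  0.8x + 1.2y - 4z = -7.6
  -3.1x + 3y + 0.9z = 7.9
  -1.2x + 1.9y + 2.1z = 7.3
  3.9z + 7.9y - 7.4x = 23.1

x = -1, y = 1, z = 2

Row-reduce the augmented matrix:
R1 ← R1 / (4/5).
R2 ← R2 + 31/10·R1.
R3 ← R3 + 6/5·R1.
R4 ← R4 + 37/5·R1.
R2 ← R2 / (153/20).
R1 ← R1 − 3/2·R2.
R3 ← R3 − 37/10·R2.
R4 ← R4 − 19·R2.
R3 ← R3 / (4837/1530).
R1 ← R1 + 109/51·R3.
R2 ← R2 + 292/153·R3.
R4 ← R4 − 4837/1530·R3.
R4 reduces to 0 = 0, so the extra equation is consistent.
Reading off the reduced rows gives x = -1, y = 1, z = 2.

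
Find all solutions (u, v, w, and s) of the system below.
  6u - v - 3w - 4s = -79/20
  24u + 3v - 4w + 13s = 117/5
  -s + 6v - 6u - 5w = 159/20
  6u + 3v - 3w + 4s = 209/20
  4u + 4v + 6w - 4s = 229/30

Row-reduce the augmented matrix:
R1 ← R1 / (6).
R2 ← R2 − 24·R1.
R3 ← R3 + 6·R1.
R4 ← R4 − 6·R1.
R5 ← R5 − 4·R1.
R2 ← R2 / (7).
R1 ← R1 + 1/6·R2.
R3 ← R3 − 5·R2.
R4 ← R4 − 4·R2.
R5 ← R5 − 14/3·R2.
R3 ← R3 / (-96/7).
R1 ← R1 + 13/42·R3.
R2 ← R2 − 8/7·R3.
R4 ← R4 + 32/7·R3.
R5 ← R5 − 8/3·R3.
Swap R4 and R5.
R4 ← R4 / (-77/3).
R1 ← R1 − 29/48·R4.
R2 ← R2 − 2·R4.
R3 ← R3 − 15/8·R4.
R5 reduces to 0 = 0, so the extra equation is consistent.
Reading off the reduced rows gives u = 1/3, v = 2, w = 1/4, s = 4/5.

u = 1/3, v = 2, w = 1/4, s = 4/5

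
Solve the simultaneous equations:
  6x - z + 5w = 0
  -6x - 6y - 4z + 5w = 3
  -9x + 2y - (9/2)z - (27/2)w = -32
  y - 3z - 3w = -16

infinitely many solutions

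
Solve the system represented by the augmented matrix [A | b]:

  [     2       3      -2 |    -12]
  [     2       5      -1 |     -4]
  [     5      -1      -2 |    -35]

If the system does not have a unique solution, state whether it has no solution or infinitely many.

x_1 = -5, x_2 = 2, x_3 = 4

Row-reduce the augmented matrix:
R1 ← R1 / (2).
R2 ← R2 − 2·R1.
R3 ← R3 − 5·R1.
R2 ← R2 / (2).
R1 ← R1 − 3/2·R2.
R3 ← R3 + 17/2·R2.
R3 ← R3 / (29/4).
R1 ← R1 + 7/4·R3.
R2 ← R2 − 1/2·R3.
Reading off the reduced rows gives x_1 = -5, x_2 = 2, x_3 = 4.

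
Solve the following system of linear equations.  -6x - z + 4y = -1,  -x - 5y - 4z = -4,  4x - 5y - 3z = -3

Row-reduce the augmented matrix:
R1 ← R1 / (-6).
R2 ← R2 + 1·R1.
R3 ← R3 − 4·R1.
R2 ← R2 / (-17/3).
R1 ← R1 + 2/3·R2.
R3 ← R3 + 7/3·R2.
R3 ← R3 / (-71/34).
R1 ← R1 − 21/34·R3.
R2 ← R2 − 23/34·R3.
Reading off the reduced rows gives x = 0, y = 0, z = 1.

x = 0, y = 0, z = 1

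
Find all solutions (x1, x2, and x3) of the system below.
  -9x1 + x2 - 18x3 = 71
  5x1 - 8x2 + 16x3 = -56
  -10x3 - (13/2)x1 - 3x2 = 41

no solution

Row-reduce:
R1 ← R1 / (-9).
R2 ← R2 − 5·R1.
R3 ← R3 + 13/2·R1.
R2 ← R2 / (-67/9).
R1 ← R1 + 1/9·R2.
R3 ← R3 + 67/18·R2.
Row 3 reduces to 0 = -2, a contradiction. The system is inconsistent.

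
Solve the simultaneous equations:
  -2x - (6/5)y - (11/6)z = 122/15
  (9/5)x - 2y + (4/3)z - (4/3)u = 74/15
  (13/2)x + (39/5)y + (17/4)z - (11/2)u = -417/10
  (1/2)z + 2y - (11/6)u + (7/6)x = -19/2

no solution

Row-reduce:
R1 ← R1 / (-2).
R2 ← R2 − 9/5·R1.
R3 ← R3 − 13/2·R1.
R4 ← R4 − 7/6·R1.
R2 ← R2 / (-77/25).
R1 ← R1 − 3/5·R2.
R3 ← R3 − 39/10·R2.
R4 ← R4 − 13/10·R2.
R3 ← R3 / (-1949/924).
R1 ← R1 − 395/462·R3.
R2 ← R2 − 95/924·R3.
R4 ← R4 + 1949/2772·R3.
Row 4 reduces to 0 = 1/3, a contradiction. The system is inconsistent.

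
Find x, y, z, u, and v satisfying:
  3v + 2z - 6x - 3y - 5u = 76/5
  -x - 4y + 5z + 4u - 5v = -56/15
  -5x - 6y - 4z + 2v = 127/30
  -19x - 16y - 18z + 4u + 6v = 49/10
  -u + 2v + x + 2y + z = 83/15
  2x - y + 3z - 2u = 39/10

x = -1/2, y = -2/5, z = 3/2, u = 0, v = 8/3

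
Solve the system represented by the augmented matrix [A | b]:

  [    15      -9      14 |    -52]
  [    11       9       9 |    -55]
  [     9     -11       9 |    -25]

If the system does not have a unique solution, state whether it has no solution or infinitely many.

x_1 = -5, x_2 = -1, x_3 = 1

Row-reduce the augmented matrix:
R1 ← R1 / (15).
R2 ← R2 − 11·R1.
R3 ← R3 − 9·R1.
R2 ← R2 / (78/5).
R1 ← R1 + 3/5·R2.
R3 ← R3 + 28/5·R2.
R3 ← R3 / (17/117).
R1 ← R1 − 23/26·R3.
R2 ← R2 + 19/234·R3.
Reading off the reduced rows gives x_1 = -5, x_2 = -1, x_3 = 1.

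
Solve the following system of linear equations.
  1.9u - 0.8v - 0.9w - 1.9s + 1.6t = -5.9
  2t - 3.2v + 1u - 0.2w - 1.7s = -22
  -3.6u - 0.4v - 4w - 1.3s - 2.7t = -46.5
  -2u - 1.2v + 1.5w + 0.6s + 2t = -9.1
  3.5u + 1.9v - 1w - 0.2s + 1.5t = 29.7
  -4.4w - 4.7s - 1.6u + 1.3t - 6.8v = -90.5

u = 6, v = 6, w = 3, s = 6, t = 1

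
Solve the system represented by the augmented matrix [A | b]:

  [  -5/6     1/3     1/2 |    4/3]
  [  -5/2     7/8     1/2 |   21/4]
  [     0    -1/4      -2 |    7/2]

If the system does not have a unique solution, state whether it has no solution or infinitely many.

no solution

Row-reduce:
R1 ← R1 / (-5/6).
R2 ← R2 + 5/2·R1.
R2 ← R2 / (-1/8).
R1 ← R1 + 2/5·R2.
R3 ← R3 + 1/4·R2.
Row 3 reduces to 0 = 1, a contradiction. The system is inconsistent.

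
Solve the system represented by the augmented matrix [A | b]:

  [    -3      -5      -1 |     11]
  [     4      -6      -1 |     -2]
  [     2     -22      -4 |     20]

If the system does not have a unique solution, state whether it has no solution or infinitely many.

Row-reduce:
R1 ← R1 / (-3).
R2 ← R2 − 4·R1.
R3 ← R3 − 2·R1.
R2 ← R2 / (-38/3).
R1 ← R1 − 5/3·R2.
R3 ← R3 + 76/3·R2.
Row 3 reduces to 0 = 2, a contradiction. The system is inconsistent.

no solution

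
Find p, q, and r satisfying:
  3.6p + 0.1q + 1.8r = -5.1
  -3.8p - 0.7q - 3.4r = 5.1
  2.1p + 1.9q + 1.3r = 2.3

Row-reduce the augmented matrix:
R1 ← R1 / (18/5).
R2 ← R2 + 19/5·R1.
R3 ← R3 − 21/10·R1.
R2 ← R2 / (-107/180).
R1 ← R1 − 1/36·R2.
R3 ← R3 − 221/120·R2.
R3 ← R3 / (-941/214).
R1 ← R1 − 46/107·R3.
R2 ← R2 − 270/107·R3.
Reading off the reduced rows gives p = -1, q = 3, r = -1.

p = -1, q = 3, r = -1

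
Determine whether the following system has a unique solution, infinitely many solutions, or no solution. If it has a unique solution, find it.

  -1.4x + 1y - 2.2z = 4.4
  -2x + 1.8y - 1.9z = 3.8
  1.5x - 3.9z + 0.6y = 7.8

x = 0, y = 0, z = -2

Row-reduce the augmented matrix:
R1 ← R1 / (-7/5).
R2 ← R2 + 2·R1.
R3 ← R3 − 3/2·R1.
R2 ← R2 / (13/35).
R1 ← R1 + 5/7·R2.
R3 ← R3 − 117/70·R2.
R3 ← R3 / (-237/20).
R1 ← R1 − 103/26·R3.
R2 ← R2 − 87/26·R3.
Reading off the reduced rows gives x = 0, y = 0, z = -2.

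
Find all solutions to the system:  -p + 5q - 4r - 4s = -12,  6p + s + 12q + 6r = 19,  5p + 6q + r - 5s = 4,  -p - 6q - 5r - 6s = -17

Row-reduce:
R1 ← R1 / (-1).
R2 ← R2 − 6·R1.
R3 ← R3 − 5·R1.
R4 ← R4 + 1·R1.
R2 ← R2 / (42).
R1 ← R1 + 5·R2.
R3 ← R3 − 31·R2.
R4 ← R4 + 11·R2.
R3 ← R3 / (-40/7).
R1 ← R1 − 13/7·R3.
R2 ← R2 + 3/7·R3.
R4 ← R4 + 40/7·R3.
Row 4 reduces to 0 = -2, a contradiction. The system is inconsistent.

no solution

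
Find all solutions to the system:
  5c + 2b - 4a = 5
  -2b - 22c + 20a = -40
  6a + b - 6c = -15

infinitely many solutions

Row-reduce:
R1 ← R1 / (-4).
R2 ← R2 − 20·R1.
R3 ← R3 − 6·R1.
R2 ← R2 / (8).
R1 ← R1 + 1/2·R2.
R3 ← R3 − 4·R2.
Rank is 2 with 3 unknowns, leaving c free.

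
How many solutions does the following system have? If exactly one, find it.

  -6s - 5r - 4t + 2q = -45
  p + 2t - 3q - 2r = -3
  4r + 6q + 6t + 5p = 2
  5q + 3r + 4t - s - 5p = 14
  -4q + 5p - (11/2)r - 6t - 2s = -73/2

Row-reduce:
Swap R1 and R2.
R3 ← R3 − 5·R1.
R4 ← R4 + 5·R1.
R5 ← R5 − 5·R1.
R2 ← R2 / (2).
R1 ← R1 + 3·R2.
R3 ← R3 − 21·R2.
R4 ← R4 + 10·R2.
R5 ← R5 − 11·R2.
R3 ← R3 / (133/2).
R1 ← R1 + 19/2·R3.
R2 ← R2 + 5/2·R3.
R4 ← R4 + 32·R3.
R5 ← R5 − 32·R3.
R4 ← R4 / (-13/19).
R2 ← R2 + 12/19·R4.
R3 ← R3 − 18/19·R4.
R5 ← R5 − 13/19·R4.
Rank is 4 with 5 unknowns, leaving t free.

infinitely many solutions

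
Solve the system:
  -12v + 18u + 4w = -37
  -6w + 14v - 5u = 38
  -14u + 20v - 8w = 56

Row-reduce:
R1 ← R1 / (18).
R2 ← R2 + 5·R1.
R3 ← R3 + 14·R1.
R2 ← R2 / (32/3).
R1 ← R1 + 2/3·R2.
R3 ← R3 − 32/3·R2.
Row 3 reduces to 0 = -1/2, a contradiction. The system is inconsistent.

no solution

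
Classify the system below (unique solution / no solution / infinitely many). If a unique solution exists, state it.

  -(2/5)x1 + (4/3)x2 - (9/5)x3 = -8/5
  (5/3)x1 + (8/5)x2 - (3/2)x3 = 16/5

infinitely many solutions

Row-reduce:
R1 ← R1 / (-2/5).
R2 ← R2 − 5/3·R1.
R2 ← R2 / (322/45).
R1 ← R1 + 10/3·R2.
Rank is 2 with 3 unknowns, leaving x3 free.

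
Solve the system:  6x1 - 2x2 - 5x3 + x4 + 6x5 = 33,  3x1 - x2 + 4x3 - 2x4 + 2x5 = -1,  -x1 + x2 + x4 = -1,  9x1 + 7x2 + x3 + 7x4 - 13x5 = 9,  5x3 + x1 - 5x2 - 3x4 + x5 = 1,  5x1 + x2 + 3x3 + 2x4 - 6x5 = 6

Row-reduce:
R1 ← R1 / (6).
R2 ← R2 − 3·R1.
R3 ← R3 + 1·R1.
R4 ← R4 − 9·R1.
R5 ← R5 − 1·R1.
R6 ← R6 − 5·R1.
Swap R2 and R3.
R2 ← R2 / (2/3).
R1 ← R1 + 1/3·R2.
R4 ← R4 − 10·R2.
R5 ← R5 + 14/3·R2.
R6 ← R6 − 8/3·R2.
R3 ← R3 / (13/2).
R1 ← R1 + 5/4·R3.
R2 ← R2 + 5/4·R3.
R4 ← R4 − 21·R3.
R6 ← R6 − 21/2·R3.
R4 ← R4 / (-51/13).
R1 ← R1 − 7/26·R4.
R2 ← R2 − 33/26·R4.
R3 ← R3 + 5/13·R4.
R5 ← R5 − 5·R4.
R6 ← R6 − 7/13·R4.
R5 ← R5 / (-1838/51).
R1 ← R1 + 103/102·R5.
R2 ← R2 + 327/34·R5.
R3 ← R3 − 161/51·R5.
R4 ← R4 − 439/51·R5.
R6 ← R6 + 919/51·R5.
Row 6 reduces to 0 = 1, a contradiction. The system is inconsistent.

no solution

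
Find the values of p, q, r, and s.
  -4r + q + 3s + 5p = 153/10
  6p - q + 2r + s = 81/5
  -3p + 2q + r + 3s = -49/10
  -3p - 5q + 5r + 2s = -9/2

p = 5/2, q = -1/5, r = 0, s = 1

Row-reduce the augmented matrix:
R1 ← R1 / (5).
R2 ← R2 − 6·R1.
R3 ← R3 + 3·R1.
R4 ← R4 + 3·R1.
R2 ← R2 / (-11/5).
R1 ← R1 − 1/5·R2.
R3 ← R3 − 13/5·R2.
R4 ← R4 + 22/5·R2.
R3 ← R3 / (73/11).
R1 ← R1 + 2/11·R3.
R2 ← R2 + 34/11·R3.
R4 ← R4 + 11·R3.
R4 ← R4 / (866/73).
R1 ← R1 − 30/73·R4.
R2 ← R2 − 145/73·R4.
R3 ← R3 − 19/73·R4.
Reading off the reduced rows gives p = 5/2, q = -1/5, r = 0, s = 1.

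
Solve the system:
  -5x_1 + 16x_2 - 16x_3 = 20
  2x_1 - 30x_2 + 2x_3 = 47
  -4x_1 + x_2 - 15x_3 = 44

no solution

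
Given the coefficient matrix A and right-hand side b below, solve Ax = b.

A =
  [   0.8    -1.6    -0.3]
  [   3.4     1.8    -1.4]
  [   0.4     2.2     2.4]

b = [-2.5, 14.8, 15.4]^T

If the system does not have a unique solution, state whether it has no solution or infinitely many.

x_1 = 4, x_2 = 3, x_3 = 3

Row-reduce the augmented matrix:
R1 ← R1 / (4/5).
R2 ← R2 − 17/5·R1.
R3 ← R3 − 2/5·R1.
R2 ← R2 / (43/5).
R1 ← R1 + 2·R2.
R3 ← R3 − 3·R2.
R3 ← R3 / (4461/1720).
R1 ← R1 + 139/344·R3.
R2 ← R2 + 5/344·R3.
Reading off the reduced rows gives x_1 = 4, x_2 = 3, x_3 = 3.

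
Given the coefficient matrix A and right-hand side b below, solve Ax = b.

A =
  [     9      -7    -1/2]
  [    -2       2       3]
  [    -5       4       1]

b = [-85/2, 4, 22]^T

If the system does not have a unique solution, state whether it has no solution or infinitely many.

Row-reduce:
R1 ← R1 / (9).
R2 ← R2 + 2·R1.
R3 ← R3 + 5·R1.
R2 ← R2 / (4/9).
R1 ← R1 + 7/9·R2.
R3 ← R3 − 1/9·R2.
Row 3 reduces to 0 = -1/4, a contradiction. The system is inconsistent.

no solution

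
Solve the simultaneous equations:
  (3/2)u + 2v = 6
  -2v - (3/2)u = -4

no solution

Row-reduce:
R1 ← R1 / (3/2).
R2 ← R2 + 3/2·R1.
Row 2 reduces to 0 = 2, a contradiction. The system is inconsistent.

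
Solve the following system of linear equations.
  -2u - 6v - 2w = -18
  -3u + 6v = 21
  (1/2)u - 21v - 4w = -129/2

no solution

Row-reduce:
R1 ← R1 / (-2).
R2 ← R2 + 3·R1.
R3 ← R3 − 1/2·R1.
R2 ← R2 / (15).
R1 ← R1 − 3·R2.
R3 ← R3 + 45/2·R2.
Row 3 reduces to 0 = 3, a contradiction. The system is inconsistent.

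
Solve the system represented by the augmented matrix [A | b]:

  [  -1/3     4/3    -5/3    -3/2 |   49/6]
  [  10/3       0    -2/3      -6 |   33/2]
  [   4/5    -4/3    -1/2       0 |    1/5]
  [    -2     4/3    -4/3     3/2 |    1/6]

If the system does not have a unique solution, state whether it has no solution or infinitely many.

Row-reduce:
R1 ← R1 / (-1/3).
R2 ← R2 − 10/3·R1.
R3 ← R3 − 4/5·R1.
R4 ← R4 + 2·R1.
R2 ← R2 / (40/3).
R1 ← R1 + 4·R2.
R3 ← R3 − 28/15·R2.
R4 ← R4 + 20/3·R2.
R3 ← R3 / (-311/150).
R1 ← R1 + 1/5·R3.
R2 ← R2 + 13/10·R3.
Row 4 reduces to 0 = 1/4, a contradiction. The system is inconsistent.

no solution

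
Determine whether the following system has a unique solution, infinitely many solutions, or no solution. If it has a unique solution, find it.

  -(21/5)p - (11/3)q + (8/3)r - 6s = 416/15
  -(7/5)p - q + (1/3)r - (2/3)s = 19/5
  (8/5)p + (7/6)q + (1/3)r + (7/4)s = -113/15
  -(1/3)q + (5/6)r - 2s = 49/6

Row-reduce:
R1 ← R1 / (-21/5).
R2 ← R2 + 7/5·R1.
R3 ← R3 − 8/5·R1.
R2 ← R2 / (2/9).
R1 ← R1 − 55/63·R2.
R3 ← R3 + 29/126·R2.
R4 ← R4 + 1/3·R2.
R3 ← R3 / (65/84).
R1 ← R1 − 65/42·R3.
R2 ← R2 + 5/2·R3.
Rank is 3 with 4 unknowns, leaving s free.

infinitely many solutions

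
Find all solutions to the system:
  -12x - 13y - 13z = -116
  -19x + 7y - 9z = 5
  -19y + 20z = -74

Row-reduce the augmented matrix:
R1 ← R1 / (-12).
R2 ← R2 + 19·R1.
R2 ← R2 / (331/12).
R1 ← R1 − 13/12·R2.
R3 ← R3 + 19·R2.
R3 ← R3 / (9261/331).
R1 ← R1 − 208/331·R3.
R2 ← R2 − 139/331·R3.
Reading off the reduced rows gives x = 1, y = 6, z = 2.

x = 1, y = 6, z = 2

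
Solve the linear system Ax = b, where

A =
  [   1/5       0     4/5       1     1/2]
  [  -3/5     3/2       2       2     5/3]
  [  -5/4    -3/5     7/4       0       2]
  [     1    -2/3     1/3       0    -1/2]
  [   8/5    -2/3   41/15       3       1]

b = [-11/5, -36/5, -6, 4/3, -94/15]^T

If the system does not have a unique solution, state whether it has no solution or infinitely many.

Row-reduce:
R1 ← R1 / (1/5).
R2 ← R2 + 3/5·R1.
R3 ← R3 + 5/4·R1.
R4 ← R4 − 1·R1.
R5 ← R5 − 8/5·R1.
R2 ← R2 / (3/2).
R3 ← R3 + 3/5·R2.
R4 ← R4 + 2/3·R2.
R5 ← R5 + 2/3·R2.
R3 ← R3 / (851/100).
R1 ← R1 − 4·R3.
R2 ← R2 − 44/15·R3.
R4 ← R4 + 77/45·R3.
R5 ← R5 + 77/45·R3.
R4 ← R4 / (-8570/7659).
R1 ← R1 − 955/851·R4.
R2 ← R2 − 1250/2553·R4.
R3 ← R3 − 825/851·R4.
R5 ← R5 + 8570/7659·R4.
Row 5 reduces to 0 = -1, a contradiction. The system is inconsistent.

no solution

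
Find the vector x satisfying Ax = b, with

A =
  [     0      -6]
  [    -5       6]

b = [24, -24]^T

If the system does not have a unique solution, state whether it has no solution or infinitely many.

x_1 = 0, x_2 = -4

Row-reduce the augmented matrix:
Swap R1 and R2.
R1 ← R1 / (-5).
R2 ← R2 / (-6).
R1 ← R1 + 6/5·R2.
Reading off the reduced rows gives x_1 = 0, x_2 = -4.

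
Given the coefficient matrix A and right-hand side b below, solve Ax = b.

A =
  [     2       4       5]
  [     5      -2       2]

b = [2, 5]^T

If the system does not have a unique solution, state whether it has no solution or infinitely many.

infinitely many solutions

Row-reduce:
R1 ← R1 / (2).
R2 ← R2 − 5·R1.
R2 ← R2 / (-12).
R1 ← R1 − 2·R2.
Rank is 2 with 3 unknowns, leaving x_3 free.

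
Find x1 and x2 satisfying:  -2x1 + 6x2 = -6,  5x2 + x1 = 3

x1 = 3, x2 = 0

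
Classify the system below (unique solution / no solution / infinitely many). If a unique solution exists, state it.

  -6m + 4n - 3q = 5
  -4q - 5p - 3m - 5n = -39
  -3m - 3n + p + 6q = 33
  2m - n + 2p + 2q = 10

Row-reduce the augmented matrix:
R1 ← R1 / (-6).
R2 ← R2 + 3·R1.
R3 ← R3 + 3·R1.
R4 ← R4 − 2·R1.
R2 ← R2 / (-7).
R1 ← R1 + 2/3·R2.
R3 ← R3 + 5·R2.
R4 ← R4 − 1/3·R2.
R3 ← R3 / (32/7).
R1 ← R1 − 10/21·R3.
R2 ← R2 − 5/7·R3.
R4 ← R4 − 37/21·R3.
R4 ← R4 / (-259/96).
R1 ← R1 + 11/48·R4.
R2 ← R2 + 35/32·R4.
R3 ← R3 − 65/32·R4.
Reading off the reduced rows gives m = -2, n = 2, p = 3, q = 5.

m = -2, n = 2, p = 3, q = 5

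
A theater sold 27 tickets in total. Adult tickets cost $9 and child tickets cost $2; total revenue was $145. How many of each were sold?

adult tickets: 13, child tickets: 14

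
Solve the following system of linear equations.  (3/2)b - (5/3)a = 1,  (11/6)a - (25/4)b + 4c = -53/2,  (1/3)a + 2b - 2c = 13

Row-reduce:
R1 ← R1 / (-5/3).
R2 ← R2 − 11/6·R1.
R3 ← R3 − 1/3·R1.
R2 ← R2 / (-23/5).
R1 ← R1 + 9/10·R2.
R3 ← R3 − 23/10·R2.
Row 3 reduces to 0 = 1/2, a contradiction. The system is inconsistent.

no solution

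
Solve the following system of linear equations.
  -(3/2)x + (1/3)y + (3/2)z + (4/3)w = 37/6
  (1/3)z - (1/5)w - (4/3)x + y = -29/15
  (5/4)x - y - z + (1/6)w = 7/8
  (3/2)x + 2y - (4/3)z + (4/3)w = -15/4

x = -1/2, y = -5/2, z = 3/2, w = 3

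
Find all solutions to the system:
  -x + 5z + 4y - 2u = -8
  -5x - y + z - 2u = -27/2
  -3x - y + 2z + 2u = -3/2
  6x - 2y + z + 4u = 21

x = 2, y = -1/2, z = 0, u = 2

Row-reduce the augmented matrix:
R1 ← R1 / (-1).
R2 ← R2 + 5·R1.
R3 ← R3 + 3·R1.
R4 ← R4 − 6·R1.
R2 ← R2 / (-21).
R1 ← R1 + 4·R2.
R3 ← R3 + 13·R2.
R4 ← R4 − 22·R2.
R3 ← R3 / (13/7).
R1 ← R1 + 3/7·R3.
R2 ← R2 − 8/7·R3.
R4 ← R4 − 41/7·R3.
R4 ← R4 / (-120/13).
R1 ← R1 − 46/39·R4.
R2 ← R2 + 88/39·R4.
R3 ← R3 − 64/39·R4.
Reading off the reduced rows gives x = 2, y = -1/2, z = 0, u = 2.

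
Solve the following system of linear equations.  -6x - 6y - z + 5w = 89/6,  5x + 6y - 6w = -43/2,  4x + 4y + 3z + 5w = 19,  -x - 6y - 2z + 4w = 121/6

x = 2, y = -9/4, z = 5/3, w = 3

Row-reduce the augmented matrix:
R1 ← R1 / (-6).
R2 ← R2 − 5·R1.
R3 ← R3 − 4·R1.
R4 ← R4 + 1·R1.
R1 ← R1 − 1·R2.
R4 ← R4 + 5·R2.
R3 ← R3 / (7/3).
R1 ← R1 − 1·R3.
R2 ← R2 + 5/6·R3.
R4 ← R4 + 6·R3.
R4 ← R4 / (108/7).
R1 ← R1 + 18/7·R4.
R2 ← R2 − 8/7·R4.
R3 ← R3 − 25/7·R4.
Reading off the reduced rows gives x = 2, y = -9/4, z = 5/3, w = 3.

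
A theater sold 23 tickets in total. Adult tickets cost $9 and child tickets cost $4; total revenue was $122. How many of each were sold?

Let a = adult tickets, c = child tickets.
  a + c = 23
  9a + 4c = 122
Row-reduce the augmented matrix:
R2 ← R2 − 9·R1.
R2 ← R2 / (-5).
R1 ← R1 − 1·R2.
Reading off the reduced rows gives a = 6, c = 17.

adult tickets: 6, child tickets: 17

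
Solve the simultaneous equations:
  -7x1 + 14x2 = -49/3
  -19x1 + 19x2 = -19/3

x1 = -5/3, x2 = -2

Row-reduce the augmented matrix:
R1 ← R1 / (-7).
R2 ← R2 + 19·R1.
R2 ← R2 / (-19).
R1 ← R1 + 2·R2.
Reading off the reduced rows gives x1 = -5/3, x2 = -2.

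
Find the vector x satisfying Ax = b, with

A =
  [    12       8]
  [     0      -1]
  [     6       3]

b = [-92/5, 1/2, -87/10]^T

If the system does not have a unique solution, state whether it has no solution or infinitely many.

Row-reduce the augmented matrix:
R1 ← R1 / (12).
R3 ← R3 − 6·R1.
R2 ← R2 / (-1).
R1 ← R1 − 2/3·R2.
R3 ← R3 + 1·R2.
R3 reduces to 0 = 0, so the extra equation is consistent.
Reading off the reduced rows gives x_1 = -6/5, x_2 = -1/2.

x_1 = -6/5, x_2 = -1/2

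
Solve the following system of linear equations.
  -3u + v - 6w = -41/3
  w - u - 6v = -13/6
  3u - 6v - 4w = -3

u = 5/3, v = 1/3, w = 3/2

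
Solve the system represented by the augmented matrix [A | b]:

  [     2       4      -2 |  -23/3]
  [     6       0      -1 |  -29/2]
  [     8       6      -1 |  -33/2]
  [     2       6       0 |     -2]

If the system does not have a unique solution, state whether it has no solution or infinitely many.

Row-reduce the augmented matrix:
R1 ← R1 / (2).
R2 ← R2 − 6·R1.
R3 ← R3 − 8·R1.
R4 ← R4 − 2·R1.
R2 ← R2 / (-12).
R1 ← R1 − 2·R2.
R3 ← R3 + 10·R2.
R4 ← R4 − 2·R2.
R3 ← R3 / (17/6).
R1 ← R1 + 1/6·R3.
R2 ← R2 + 5/12·R3.
R4 ← R4 − 17/6·R3.
R4 reduces to 0 = 0, so the extra equation is consistent.
Reading off the reduced rows gives x_1 = -2, x_2 = 1/3, x_3 = 5/2.

x_1 = -2, x_2 = 1/3, x_3 = 5/2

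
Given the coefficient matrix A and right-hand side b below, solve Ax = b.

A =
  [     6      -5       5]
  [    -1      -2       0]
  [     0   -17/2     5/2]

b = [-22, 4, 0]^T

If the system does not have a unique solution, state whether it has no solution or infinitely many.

no solution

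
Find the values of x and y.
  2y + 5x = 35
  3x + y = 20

Row-reduce the augmented matrix:
R1 ← R1 / (5).
R2 ← R2 − 3·R1.
R2 ← R2 / (-1/5).
R1 ← R1 − 2/5·R2.
Reading off the reduced rows gives x = 5, y = 5.

x = 5, y = 5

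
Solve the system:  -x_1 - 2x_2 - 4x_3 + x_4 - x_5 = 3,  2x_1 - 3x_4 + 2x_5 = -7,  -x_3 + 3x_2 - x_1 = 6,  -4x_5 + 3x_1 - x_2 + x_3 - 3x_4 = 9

Row-reduce:
R1 ← R1 / (-1).
R2 ← R2 − 2·R1.
R3 ← R3 + 1·R1.
R4 ← R4 − 3·R1.
R2 ← R2 / (-4).
R1 ← R1 − 2·R2.
R3 ← R3 − 5·R2.
R4 ← R4 + 7·R2.
R3 ← R3 / (-7).
R2 ← R2 − 2·R3.
R4 ← R4 − 3·R3.
R4 ← R4 / (11/14).
R1 ← R1 + 3/2·R4.
R2 ← R2 + 11/28·R4.
R3 ← R3 − 9/28·R4.
Rank is 4 with 5 unknowns, leaving x_5 free.

infinitely many solutions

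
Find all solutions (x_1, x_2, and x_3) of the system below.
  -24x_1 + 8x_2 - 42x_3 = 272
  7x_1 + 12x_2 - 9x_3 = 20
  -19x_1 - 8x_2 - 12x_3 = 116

infinitely many solutions

Row-reduce:
R1 ← R1 / (-24).
R2 ← R2 − 7·R1.
R3 ← R3 + 19·R1.
R2 ← R2 / (43/3).
R1 ← R1 + 1/3·R2.
R3 ← R3 + 43/3·R2.
Rank is 2 with 3 unknowns, leaving x_3 free.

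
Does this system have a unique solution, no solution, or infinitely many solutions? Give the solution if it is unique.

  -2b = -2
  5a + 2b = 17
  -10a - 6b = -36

Row-reduce the augmented matrix:
Swap R1 and R2.
R1 ← R1 / (5).
R3 ← R3 + 10·R1.
R2 ← R2 / (-2).
R1 ← R1 − 2/5·R2.
R3 ← R3 + 2·R2.
R3 reduces to 0 = 0, so the extra equation is consistent.
Reading off the reduced rows gives a = 3, b = 1.

a = 3, b = 1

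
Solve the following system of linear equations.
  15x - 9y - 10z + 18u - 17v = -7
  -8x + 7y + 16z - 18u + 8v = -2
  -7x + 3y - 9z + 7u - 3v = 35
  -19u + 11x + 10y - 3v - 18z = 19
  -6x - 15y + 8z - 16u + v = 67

x = -4, y = -2, z = -2, u = -2, v = -3

Row-reduce the augmented matrix:
R1 ← R1 / (15).
R2 ← R2 + 8·R1.
R3 ← R3 + 7·R1.
R4 ← R4 − 11·R1.
R5 ← R5 + 6·R1.
R2 ← R2 / (11/5).
R1 ← R1 + 3/5·R2.
R3 ← R3 + 6/5·R2.
R4 ← R4 − 83/5·R2.
R5 ← R5 + 93/5·R2.
R3 ← R3 / (-259/33).
R1 ← R1 − 74/33·R3.
R2 ← R2 − 160/33·R3.
R4 ← R4 + 3008/33·R3.
R5 ← R5 − 1036/11·R3.
R4 ← R4 / (-3495/37).
R1 ← R1 − 2·R4.
R2 ← R2 − 106/37·R4.
R3 ← R3 + 51/37·R4.
R5 ← R5 − 50·R4.
R5 ← R5 / (-118963/1631).
R1 ← R1 + 12329/8155·R5.
R2 ← R2 + 3508/1165·R5.
R3 ← R3 + 862/1165·R5.
R4 ← R4 + 13058/8155·R5.
Reading off the reduced rows gives x = -4, y = -2, z = -2, u = -2, v = -3.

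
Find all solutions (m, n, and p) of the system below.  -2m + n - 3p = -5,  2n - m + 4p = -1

infinitely many solutions

Row-reduce:
R1 ← R1 / (-2).
R2 ← R2 + 1·R1.
R2 ← R2 / (3/2).
R1 ← R1 + 1/2·R2.
Rank is 2 with 3 unknowns, leaving p free.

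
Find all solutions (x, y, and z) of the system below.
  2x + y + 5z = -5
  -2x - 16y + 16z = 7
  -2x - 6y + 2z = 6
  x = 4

no solution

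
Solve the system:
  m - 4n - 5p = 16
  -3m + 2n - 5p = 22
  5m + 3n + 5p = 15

m = 6, n = 5, p = -6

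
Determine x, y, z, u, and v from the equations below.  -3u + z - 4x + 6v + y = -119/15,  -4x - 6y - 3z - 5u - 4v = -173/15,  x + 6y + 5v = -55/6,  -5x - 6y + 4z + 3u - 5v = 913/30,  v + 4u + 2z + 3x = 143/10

x = -2/3, y = -1, z = 12/5, u = 3, v = -1/2

Row-reduce the augmented matrix:
R1 ← R1 / (-4).
R2 ← R2 + 4·R1.
R3 ← R3 − 1·R1.
R4 ← R4 + 5·R1.
R5 ← R5 − 3·R1.
R2 ← R2 / (-7).
R1 ← R1 + 1/4·R2.
R3 ← R3 − 25/4·R2.
R4 ← R4 + 29/4·R2.
R5 ← R5 − 3/4·R2.
R3 ← R3 / (-93/28).
R1 ← R1 + 3/28·R3.
R2 ← R2 − 4/7·R3.
R4 ← R4 − 193/28·R3.
R5 ← R5 − 65/28·R3.
R4 ← R4 / (331/93).
R1 ← R1 − 28/31·R4.
R2 ← R2 + 14/93·R4.
R3 ← R3 − 71/93·R4.
R5 ← R5 + 22/93·R4.
R5 ← R5 / (746/331).
R1 ← R1 − 251/331·R5.
R2 ← R2 − 234/331·R5.
R3 ← R3 − 752/331·R5.
R4 ← R4 + 668/331·R5.
Reading off the reduced rows gives x = -2/3, y = -1, z = 12/5, u = 3, v = -1/2.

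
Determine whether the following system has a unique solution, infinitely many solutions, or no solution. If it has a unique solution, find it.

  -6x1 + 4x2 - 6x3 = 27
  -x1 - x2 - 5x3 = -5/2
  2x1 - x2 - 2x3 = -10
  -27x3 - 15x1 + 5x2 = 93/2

Row-reduce the augmented matrix:
R1 ← R1 / (-6).
R2 ← R2 + 1·R1.
R3 ← R3 − 2·R1.
R4 ← R4 + 15·R1.
R2 ← R2 / (-5/3).
R1 ← R1 + 2/3·R2.
R3 ← R3 − 1/3·R2.
R4 ← R4 + 5·R2.
R3 ← R3 / (-24/5).
R1 ← R1 − 13/5·R3.
R2 ← R2 − 12/5·R3.
R4 reduces to 0 = 0, so the extra equation is consistent.
Reading off the reduced rows gives x1 = -3, x2 = 3, x3 = 1/2.

x1 = -3, x2 = 3, x3 = 1/2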